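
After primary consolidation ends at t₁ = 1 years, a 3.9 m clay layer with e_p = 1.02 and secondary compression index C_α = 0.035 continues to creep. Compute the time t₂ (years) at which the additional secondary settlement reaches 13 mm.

S_s = C_α·H/(1+e_p)·log₁₀(t₂/t₁) ⇒ log₁₀(t₂/t₁) = S_s·(1+e_p)/(C_α·H).
log₁₀(t₂/t₁) = 0.013 × (1+1.02) / (0.035×3.9) = 0.1924
t₂ = t₁ × 10^0.1924 = 1 × 1.557 = 1.557 years

t₂ ≈ 1.56 years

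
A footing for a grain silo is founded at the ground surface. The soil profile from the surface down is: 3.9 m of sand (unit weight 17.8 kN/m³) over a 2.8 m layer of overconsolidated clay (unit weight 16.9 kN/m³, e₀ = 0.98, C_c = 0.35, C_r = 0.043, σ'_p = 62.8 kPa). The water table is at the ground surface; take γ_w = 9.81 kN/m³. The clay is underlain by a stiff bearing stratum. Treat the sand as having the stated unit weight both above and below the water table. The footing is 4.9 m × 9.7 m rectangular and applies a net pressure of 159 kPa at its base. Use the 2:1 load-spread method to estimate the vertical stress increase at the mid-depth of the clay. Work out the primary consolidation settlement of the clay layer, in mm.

S_c ≈ 89.7 mm

Mid-depth of clay below the ground surface: z = 3.9 + 2.8/2 = 5.3 m.
Total vertical stress at mid-clay: σ_v = 17.8×3.9 + 16.9×1.4 = 93.08 kPa.
Pore pressure: u = 9.81×(5.3 − 0) = 51.993 kPa.
Initial effective stress: σ'_0 = σ_v − u = 93.08 − 51.993 = 41.087 kPa.
Stress increase at mid-clay by the 2:1 spreading method:
Δσ = qBL/((B+z)(L+z)) = 159×4.9×9.7/((4.9+5.3)(9.7+5.3)) = 49.394 kPa
Final effective stress: σ'_f = 41.087 + 49.394 = 90.481 kPa.
σ'_f = 90.481 > σ'_p = 62.8 kPa, so the stress path crosses the preconsolidation pressure — recompression up to σ'_p, then virgin compression beyond:
S_c = H/(1+e₀)·[C_r·log₁₀(σ'_p/σ'_0) + C_c·log₁₀(σ'_f/σ'_p)]
    = 2.8/1.98 × [0.043×log₁₀(62.8/41.087) + 0.35×log₁₀(90.481/62.8)]
    = 1.4141 × [0.007923 + 0.055509] = 0.0897 m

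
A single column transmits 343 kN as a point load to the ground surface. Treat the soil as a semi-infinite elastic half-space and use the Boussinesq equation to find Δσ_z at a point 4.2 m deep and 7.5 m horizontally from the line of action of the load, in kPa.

Δσ_z ≈ 0.259 kPa

Boussinesq vertical stress below a point load on an elastic half-space:
Δσ_z = 3P/(2πz²) · [1 + (r/z)²]^(−5/2)
r/z = 7.5/4.2 = 1.7857; [1+(r/z)²]^(−5/2) = 0.027847.
Δσ_z = 3×343/(2π×4.2²) × 0.027847 = 9.284 × 0.027847 = 0.2585 kPa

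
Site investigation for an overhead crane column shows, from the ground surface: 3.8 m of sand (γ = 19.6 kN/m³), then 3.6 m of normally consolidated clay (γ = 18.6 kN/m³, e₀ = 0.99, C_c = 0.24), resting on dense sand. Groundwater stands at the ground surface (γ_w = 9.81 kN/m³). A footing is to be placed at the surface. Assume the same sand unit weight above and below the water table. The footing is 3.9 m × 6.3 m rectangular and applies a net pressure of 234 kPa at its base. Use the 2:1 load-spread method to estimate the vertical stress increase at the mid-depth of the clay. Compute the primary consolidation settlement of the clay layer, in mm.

S_c ≈ 127 mm

Mid-depth of clay below the ground surface: z = 3.8 + 3.6/2 = 5.6 m.
Total vertical stress at mid-clay: σ_v = 19.6×3.8 + 18.6×1.8 = 107.96 kPa.
Pore pressure: u = 9.81×(5.6 − 0) = 54.936 kPa.
Initial effective stress: σ'_0 = σ_v − u = 107.96 − 54.936 = 53.024 kPa.
Stress increase at mid-clay by the 2:1 spreading method:
Δσ = qBL/((B+z)(L+z)) = 234×3.9×6.3/((3.9+5.6)(6.3+5.6)) = 50.857 kPa
Final effective stress: σ'_f = σ'_0 + Δσ = 53.024 + 50.857 = 103.88 kPa.
Normally consolidated clay, so the full stress increment lies on the virgin compression line:
S_c = C_c·H/(1+e₀)·log₁₀(σ'_f/σ'_0) = 0.24×3.6/(1+0.99)×log₁₀(103.88/53.024)
    = 0.43417 × 0.29206 = 0.1268 m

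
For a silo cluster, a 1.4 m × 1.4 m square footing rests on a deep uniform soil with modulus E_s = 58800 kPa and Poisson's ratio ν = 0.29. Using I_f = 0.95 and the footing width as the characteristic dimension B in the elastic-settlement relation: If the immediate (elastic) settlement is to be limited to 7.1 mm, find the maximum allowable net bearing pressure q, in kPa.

q ≈ 343 kPa

S_e = q·B·(1−ν²)/E_s · I_f  ⇒  q = S_e·E_s / (B·(1−ν²)·I_f).
q = 0.0071 × 58800 / (1.4 × 0.9159 × 0.95) = 342.7 kPa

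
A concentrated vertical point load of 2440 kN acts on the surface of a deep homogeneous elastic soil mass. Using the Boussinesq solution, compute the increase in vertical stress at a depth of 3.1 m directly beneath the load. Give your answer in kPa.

Δσ_z ≈ 121 kPa

Boussinesq vertical stress below a point load on an elastic half-space:
Δσ_z = 3P/(2πz²) · [1 + (r/z)²]^(−5/2)
r/z = 0/3.1 = 0; [1+(r/z)²]^(−5/2) = 1.
Δσ_z = 3×2440/(2π×3.1²) × 1 = 121.23 × 1 = 121.2 kPa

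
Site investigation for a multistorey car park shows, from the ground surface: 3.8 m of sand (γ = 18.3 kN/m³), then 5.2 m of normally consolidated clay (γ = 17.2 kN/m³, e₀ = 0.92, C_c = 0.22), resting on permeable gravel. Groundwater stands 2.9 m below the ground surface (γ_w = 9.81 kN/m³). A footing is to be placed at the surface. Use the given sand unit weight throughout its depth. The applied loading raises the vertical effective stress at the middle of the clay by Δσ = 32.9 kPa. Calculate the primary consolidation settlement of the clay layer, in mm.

Mid-depth of clay below the ground surface: z = 3.8 + 5.2/2 = 6.4 m.
Total vertical stress at mid-clay: σ_v = 18.3×3.8 + 17.2×2.6 = 114.26 kPa.
Pore pressure: u = 9.81×(6.4 − 2.9) = 34.335 kPa.
Initial effective stress: σ'_0 = σ_v − u = 114.26 − 34.335 = 79.925 kPa.
Final effective stress: σ'_f = σ'_0 + Δσ = 79.925 + 32.9 = 112.82 kPa.
Normally consolidated clay, so the full stress increment lies on the virgin compression line:
S_c = C_c·H/(1+e₀)·log₁₀(σ'_f/σ'_0) = 0.22×5.2/(1+0.92)×log₁₀(112.82/79.925)
    = 0.59583 × 0.1497 = 0.0892 m

S_c ≈ 89.2 mm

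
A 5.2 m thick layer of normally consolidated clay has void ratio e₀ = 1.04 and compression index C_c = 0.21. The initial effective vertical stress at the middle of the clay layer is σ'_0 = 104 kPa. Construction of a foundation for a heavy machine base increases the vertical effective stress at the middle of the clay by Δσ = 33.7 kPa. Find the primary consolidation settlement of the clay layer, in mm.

Final effective stress: σ'_f = σ'_0 + Δσ = 104 + 33.7 = 137.7 kPa.
Normally consolidated clay, so the full stress increment lies on the virgin compression line:
S_c = C_c·H/(1+e₀)·log₁₀(σ'_f/σ'_0) = 0.21×5.2/(1+1.04)×log₁₀(137.7/104)
    = 0.53529 × 0.1219 = 0.06525 m

S_c ≈ 65.3 mm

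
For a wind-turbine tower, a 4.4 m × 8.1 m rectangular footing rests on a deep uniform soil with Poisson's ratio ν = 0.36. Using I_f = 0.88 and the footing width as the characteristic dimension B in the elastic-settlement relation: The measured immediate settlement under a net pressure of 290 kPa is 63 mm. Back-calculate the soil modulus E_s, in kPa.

E_s ≈ 15500 kPa

S_e = q·B·(1−ν²)/E_s · I_f  ⇒  E_s = q·B·(1−ν²)·I_f / S_e.
E_s = 290 × 4.4 × 0.8704 × 0.88 / 0.063 = 15510 kPa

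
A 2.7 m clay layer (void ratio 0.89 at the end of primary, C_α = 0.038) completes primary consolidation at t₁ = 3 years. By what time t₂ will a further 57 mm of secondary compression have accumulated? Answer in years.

t₂ ≈ 33.7 years

S_s = C_α·H/(1+e_p)·log₁₀(t₂/t₁) ⇒ log₁₀(t₂/t₁) = S_s·(1+e_p)/(C_α·H).
log₁₀(t₂/t₁) = 0.057 × (1+0.89) / (0.038×2.7) = 1.05
t₂ = t₁ × 10^1.05 = 3 × 11.22 = 33.66 years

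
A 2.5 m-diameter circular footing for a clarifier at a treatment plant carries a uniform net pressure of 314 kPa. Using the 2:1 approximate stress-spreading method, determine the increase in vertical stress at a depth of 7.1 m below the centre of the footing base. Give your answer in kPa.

By the 2:1 method the load spreads at 1 horizontal : 2 vertical, so at depth z the loaded area has grown by z in each plan dimension:
Δσ ≈ qD²/(D+z)² = 314×2.5²/(2.5+7.1)² = 21.294 kPa

Δσ_z ≈ 21.3 kPa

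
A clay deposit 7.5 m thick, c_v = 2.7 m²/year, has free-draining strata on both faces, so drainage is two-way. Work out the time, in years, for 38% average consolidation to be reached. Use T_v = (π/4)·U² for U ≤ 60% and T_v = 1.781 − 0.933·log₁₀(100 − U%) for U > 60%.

t ≈ 0.591 years

Drainage path length: H_d = H/2 = 3.75 m (double drainage).
U ≤ 60%: T_v = (π/4)·U² = (π/4)×0.38² = 0.11341.
t = T_v·H_d²/c_v = 0.11341×3.75²/2.7 = 0.5907 years.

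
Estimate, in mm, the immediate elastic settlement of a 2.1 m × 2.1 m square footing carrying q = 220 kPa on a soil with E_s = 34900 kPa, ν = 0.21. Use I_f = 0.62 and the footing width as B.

Immediate (elastic) settlement: S_e = q·B·(1−ν²)/E_s · I_f.
S_e = 220 × 2.1 × (1 − 0.21²) / 34900 × 0.62
    = 220 × 2.1 × 0.9559 / 34900 × 0.62
    = 0.007846 m = 7.846 mm

S_e ≈ 7.85 mm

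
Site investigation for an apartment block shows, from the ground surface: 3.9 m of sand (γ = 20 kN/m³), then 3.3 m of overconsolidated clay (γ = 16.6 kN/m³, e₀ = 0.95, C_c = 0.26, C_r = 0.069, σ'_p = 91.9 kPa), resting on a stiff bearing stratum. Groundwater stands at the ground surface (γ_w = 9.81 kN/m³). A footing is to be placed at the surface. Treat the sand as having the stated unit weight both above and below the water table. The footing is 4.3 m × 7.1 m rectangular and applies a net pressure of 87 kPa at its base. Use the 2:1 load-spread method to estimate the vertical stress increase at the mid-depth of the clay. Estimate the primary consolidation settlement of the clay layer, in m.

S_c ≈ 0.0177 m

Mid-depth of clay below the ground surface: z = 3.9 + 3.3/2 = 5.55 m.
Total vertical stress at mid-clay: σ_v = 20×3.9 + 16.6×1.65 = 105.39 kPa.
Pore pressure: u = 9.81×(5.55 − 0) = 54.446 kPa.
Initial effective stress: σ'_0 = σ_v − u = 105.39 − 54.446 = 50.944 kPa.
Stress increase at mid-clay by the 2:1 spreading method:
Δσ = qBL/((B+z)(L+z)) = 87×4.3×7.1/((4.3+5.55)(7.1+5.55)) = 21.317 kPa
Final effective stress: σ'_f = 50.944 + 21.317 = 72.261 kPa.
σ'_f = 72.261 ≤ σ'_p = 91.9 kPa, so the clay remains overconsolidated and only the recompression index applies:
S_c = C_r·H/(1+e₀)·log₁₀(σ'_f/σ'_0) = 0.069×3.3/1.95×log₁₀(72.261/50.944)
    = 0.11677 × 0.15181 = 0.01773 m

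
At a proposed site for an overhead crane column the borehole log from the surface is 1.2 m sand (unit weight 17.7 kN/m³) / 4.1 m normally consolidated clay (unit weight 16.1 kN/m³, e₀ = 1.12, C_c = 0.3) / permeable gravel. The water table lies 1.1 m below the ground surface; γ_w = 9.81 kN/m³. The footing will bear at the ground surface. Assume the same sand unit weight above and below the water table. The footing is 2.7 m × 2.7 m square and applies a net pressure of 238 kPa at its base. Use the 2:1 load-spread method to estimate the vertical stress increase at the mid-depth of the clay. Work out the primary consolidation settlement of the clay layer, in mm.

S_c ≈ 229 mm

Mid-depth of clay below the ground surface: z = 1.2 + 4.1/2 = 3.25 m.
Total vertical stress at mid-clay: σ_v = 17.7×1.2 + 16.1×2.05 = 54.245 kPa.
Pore pressure: u = 9.81×(3.25 − 1.1) = 21.091 kPa.
Initial effective stress: σ'_0 = σ_v − u = 54.245 − 21.091 = 33.154 kPa.
Stress increase at mid-clay by the 2:1 spreading method:
Δσ = qBL/((B+z)(L+z)) = 238×2.7×2.7/((2.7+3.25)(2.7+3.25)) = 49.008 kPa
Final effective stress: σ'_f = σ'_0 + Δσ = 33.154 + 49.008 = 82.162 kPa.
Normally consolidated clay, so the full stress increment lies on the virgin compression line:
S_c = C_c·H/(1+e₀)·log₁₀(σ'_f/σ'_0) = 0.3×4.1/(1+1.12)×log₁₀(82.162/33.154)
    = 0.58019 × 0.39414 = 0.2287 m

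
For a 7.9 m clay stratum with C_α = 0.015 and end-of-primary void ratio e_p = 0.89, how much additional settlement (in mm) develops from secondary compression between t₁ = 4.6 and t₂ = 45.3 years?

S_s ≈ 62.3 mm

Secondary compression: S_s = C_α·H/(1+e_p)·log₁₀(t₂/t₁)
S_s = 0.015×7.9/(1+0.89)×log₁₀(45.3/4.6)
    = 0.0627 × 0.9933 = 0.06228 m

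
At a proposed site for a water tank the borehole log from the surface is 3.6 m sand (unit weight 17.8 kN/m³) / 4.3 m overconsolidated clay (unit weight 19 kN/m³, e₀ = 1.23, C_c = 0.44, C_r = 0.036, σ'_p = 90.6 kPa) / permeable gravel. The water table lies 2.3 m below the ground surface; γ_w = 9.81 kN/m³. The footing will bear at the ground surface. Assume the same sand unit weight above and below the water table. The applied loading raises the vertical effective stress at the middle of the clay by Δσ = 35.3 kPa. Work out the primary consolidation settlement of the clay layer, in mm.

S_c ≈ 66.5 mm

Mid-depth of clay below the ground surface: z = 3.6 + 4.3/2 = 5.75 m.
Total vertical stress at mid-clay: σ_v = 17.8×3.6 + 19×2.15 = 104.93 kPa.
Pore pressure: u = 9.81×(5.75 − 2.3) = 33.845 kPa.
Initial effective stress: σ'_0 = σ_v − u = 104.93 − 33.845 = 71.085 kPa.
Final effective stress: σ'_f = 71.085 + 35.3 = 106.38 kPa.
σ'_f = 106.38 > σ'_p = 90.6 kPa, so the stress path crosses the preconsolidation pressure — recompression up to σ'_p, then virgin compression beyond:
S_c = H/(1+e₀)·[C_r·log₁₀(σ'_p/σ'_0) + C_c·log₁₀(σ'_f/σ'_p)]
    = 4.3/2.23 × [0.036×log₁₀(90.6/71.085) + 0.44×log₁₀(106.38/90.6)]
    = 1.9283 × [0.0037926 + 0.030682] = 0.06648 m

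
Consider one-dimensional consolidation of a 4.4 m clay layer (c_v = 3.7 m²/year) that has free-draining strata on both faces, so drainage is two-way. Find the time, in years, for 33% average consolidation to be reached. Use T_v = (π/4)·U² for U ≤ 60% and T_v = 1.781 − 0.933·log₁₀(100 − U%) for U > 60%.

Drainage path length: H_d = H/2 = 2.2 m (double drainage).
U ≤ 60%: T_v = (π/4)·U² = (π/4)×0.33² = 0.08553.
t = T_v·H_d²/c_v = 0.08553×2.2²/3.7 = 0.1119 years.

t ≈ 0.112 years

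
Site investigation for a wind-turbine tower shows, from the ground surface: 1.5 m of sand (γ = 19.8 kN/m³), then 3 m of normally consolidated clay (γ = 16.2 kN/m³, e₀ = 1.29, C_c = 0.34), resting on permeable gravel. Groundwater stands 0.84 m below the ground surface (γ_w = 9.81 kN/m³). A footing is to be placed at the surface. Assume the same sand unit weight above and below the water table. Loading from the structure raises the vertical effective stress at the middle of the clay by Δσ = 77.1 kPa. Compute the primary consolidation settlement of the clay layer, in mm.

Mid-depth of clay below the ground surface: z = 1.5 + 3/2 = 3 m.
Total vertical stress at mid-clay: σ_v = 19.8×1.5 + 16.2×1.5 = 54 kPa.
Pore pressure: u = 9.81×(3 − 0.84) = 21.19 kPa.
Initial effective stress: σ'_0 = σ_v − u = 54 − 21.19 = 32.81 kPa.
Final effective stress: σ'_f = σ'_0 + Δσ = 32.81 + 77.1 = 109.91 kPa.
Normally consolidated clay, so the full stress increment lies on the virgin compression line:
S_c = C_c·H/(1+e₀)·log₁₀(σ'_f/σ'_0) = 0.34×3/(1+1.29)×log₁₀(109.91/32.81)
    = 0.44541 × 0.52503 = 0.2339 m

S_c ≈ 234 mm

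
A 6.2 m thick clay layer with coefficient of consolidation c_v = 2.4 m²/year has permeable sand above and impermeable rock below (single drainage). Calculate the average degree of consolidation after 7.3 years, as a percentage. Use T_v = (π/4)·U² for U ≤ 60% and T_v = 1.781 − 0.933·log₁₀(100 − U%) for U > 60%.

Drainage path length: H_d = H = 6.2 m (single drainage).
T_v = c_v·t/H_d² = 2.4×7.3/6.2² = 0.45578.
T_v = 0.45578 corresponds to the U > 60% branch:
U = 1 − 10^((1.781 − T_v)/0.933)/100 = 0.7367

U ≈ 73.7 %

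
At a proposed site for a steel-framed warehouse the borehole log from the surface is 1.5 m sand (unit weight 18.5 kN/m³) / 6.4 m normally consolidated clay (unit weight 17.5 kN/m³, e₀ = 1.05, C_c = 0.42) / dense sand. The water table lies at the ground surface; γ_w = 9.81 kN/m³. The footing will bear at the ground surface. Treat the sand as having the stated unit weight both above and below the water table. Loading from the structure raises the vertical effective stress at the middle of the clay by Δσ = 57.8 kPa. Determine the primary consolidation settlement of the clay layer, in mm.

Mid-depth of clay below the ground surface: z = 1.5 + 6.4/2 = 4.7 m.
Total vertical stress at mid-clay: σ_v = 18.5×1.5 + 17.5×3.2 = 83.75 kPa.
Pore pressure: u = 9.81×(4.7 − 0) = 46.107 kPa.
Initial effective stress: σ'_0 = σ_v − u = 83.75 − 46.107 = 37.643 kPa.
Final effective stress: σ'_f = σ'_0 + Δσ = 37.643 + 57.8 = 95.443 kPa.
Normally consolidated clay, so the full stress increment lies on the virgin compression line:
S_c = C_c·H/(1+e₀)·log₁₀(σ'_f/σ'_0) = 0.42×6.4/(1+1.05)×log₁₀(95.443/37.643)
    = 1.3112 × 0.40406 = 0.5298 m

S_c ≈ 530 mm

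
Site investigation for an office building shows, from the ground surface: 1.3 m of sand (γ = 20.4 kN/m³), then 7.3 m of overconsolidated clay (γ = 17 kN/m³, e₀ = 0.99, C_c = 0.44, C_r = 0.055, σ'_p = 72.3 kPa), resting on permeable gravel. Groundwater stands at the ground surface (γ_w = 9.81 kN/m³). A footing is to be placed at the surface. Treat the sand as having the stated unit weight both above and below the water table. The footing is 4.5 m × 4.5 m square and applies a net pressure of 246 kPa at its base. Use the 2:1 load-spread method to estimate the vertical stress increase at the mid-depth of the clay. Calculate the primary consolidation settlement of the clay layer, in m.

S_c ≈ 0.249 m

Mid-depth of clay below the ground surface: z = 1.3 + 7.3/2 = 4.95 m.
Total vertical stress at mid-clay: σ_v = 20.4×1.3 + 17×3.65 = 88.57 kPa.
Pore pressure: u = 9.81×(4.95 − 0) = 48.56 kPa.
Initial effective stress: σ'_0 = σ_v − u = 88.57 − 48.56 = 40.01 kPa.
Stress increase at mid-clay by the 2:1 spreading method:
Δσ = qBL/((B+z)(L+z)) = 246×4.5×4.5/((4.5+4.95)(4.5+4.95)) = 55.782 kPa
Final effective stress: σ'_f = 40.01 + 55.782 = 95.792 kPa.
σ'_f = 95.792 > σ'_p = 72.3 kPa, so the stress path crosses the preconsolidation pressure — recompression up to σ'_p, then virgin compression beyond:
S_c = H/(1+e₀)·[C_r·log₁₀(σ'_p/σ'_0) + C_c·log₁₀(σ'_f/σ'_p)]
    = 7.3/1.99 × [0.055×log₁₀(72.3/40.01) + 0.44×log₁₀(95.792/72.3)]
    = 3.6683 × [0.014133 + 0.053764] = 0.2491 m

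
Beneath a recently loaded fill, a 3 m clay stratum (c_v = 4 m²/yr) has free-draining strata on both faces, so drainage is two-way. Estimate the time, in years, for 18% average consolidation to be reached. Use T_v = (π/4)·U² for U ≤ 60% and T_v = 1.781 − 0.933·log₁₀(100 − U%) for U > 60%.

t ≈ 0.0143 years

Drainage path length: H_d = H/2 = 1.5 m (double drainage).
U ≤ 60%: T_v = (π/4)·U² = (π/4)×0.18² = 0.025447.
t = T_v·H_d²/c_v = 0.025447×1.5²/4 = 0.01431 years.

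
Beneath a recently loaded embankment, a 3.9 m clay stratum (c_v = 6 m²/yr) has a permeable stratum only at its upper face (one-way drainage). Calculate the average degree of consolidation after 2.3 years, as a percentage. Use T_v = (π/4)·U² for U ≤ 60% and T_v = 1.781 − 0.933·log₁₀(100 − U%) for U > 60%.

Drainage path length: H_d = H = 3.9 m (single drainage).
T_v = c_v·t/H_d² = 6×2.3/3.9² = 0.9073.
T_v = 0.9073 corresponds to the U > 60% branch:
U = 1 − 10^((1.781 − T_v)/0.933)/100 = 0.9136

U ≈ 91.4 %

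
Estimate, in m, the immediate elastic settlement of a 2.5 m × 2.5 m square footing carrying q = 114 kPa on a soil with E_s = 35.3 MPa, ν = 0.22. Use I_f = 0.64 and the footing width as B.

Immediate (elastic) settlement: S_e = q·B·(1−ν²)/E_s · I_f.
E_s = 35.3 MPa = 35300 kPa.
S_e = 114 × 2.5 × (1 − 0.22²) / 35300 × 0.64
    = 114 × 2.5 × 0.9516 / 35300 × 0.64
    = 0.004917 m

S_e ≈ 0.00492 m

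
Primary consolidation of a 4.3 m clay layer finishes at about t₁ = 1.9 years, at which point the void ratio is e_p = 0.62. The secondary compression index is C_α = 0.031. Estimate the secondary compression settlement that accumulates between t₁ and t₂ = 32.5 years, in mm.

S_s ≈ 101 mm

Secondary compression: S_s = C_α·H/(1+e_p)·log₁₀(t₂/t₁)
S_s = 0.031×4.3/(1+0.62)×log₁₀(32.5/1.9)
    = 0.08228 × 1.233 = 0.1015 m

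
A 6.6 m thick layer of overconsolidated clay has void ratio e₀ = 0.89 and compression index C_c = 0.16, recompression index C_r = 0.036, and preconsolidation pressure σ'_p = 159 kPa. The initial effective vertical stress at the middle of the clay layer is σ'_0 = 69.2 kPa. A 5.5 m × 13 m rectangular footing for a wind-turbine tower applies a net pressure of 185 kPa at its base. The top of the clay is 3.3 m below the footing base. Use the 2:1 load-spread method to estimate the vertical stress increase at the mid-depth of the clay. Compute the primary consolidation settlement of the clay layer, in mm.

Mid-depth of clay below the footing base: z = 3.3 + 6.6/2 = 6.6 m.
Stress increase at mid-clay by the 2:1 spreading method:
Δσ = qBL/((B+z)(L+z)) = 185×5.5×13/((5.5+6.6)(13+6.6)) = 55.775 kPa
Final effective stress: σ'_f = 69.2 + 55.775 = 124.97 kPa.
σ'_f = 124.97 ≤ σ'_p = 159 kPa, so the clay remains overconsolidated and only the recompression index applies:
S_c = C_r·H/(1+e₀)·log₁₀(σ'_f/σ'_0) = 0.036×6.6/1.89×log₁₀(124.97/69.2)
    = 0.12572 × 0.2567 = 0.03227 m

S_c ≈ 32.3 mm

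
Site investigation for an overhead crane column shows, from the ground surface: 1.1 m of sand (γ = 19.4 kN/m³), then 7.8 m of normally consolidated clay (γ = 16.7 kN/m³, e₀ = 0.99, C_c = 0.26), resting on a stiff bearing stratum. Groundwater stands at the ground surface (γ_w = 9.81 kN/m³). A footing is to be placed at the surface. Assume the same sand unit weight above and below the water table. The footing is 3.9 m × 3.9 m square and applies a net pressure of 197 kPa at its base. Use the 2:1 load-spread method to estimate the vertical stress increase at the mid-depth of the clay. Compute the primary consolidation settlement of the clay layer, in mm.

S_c ≈ 309 mm

Mid-depth of clay below the ground surface: z = 1.1 + 7.8/2 = 5 m.
Total vertical stress at mid-clay: σ_v = 19.4×1.1 + 16.7×3.9 = 86.47 kPa.
Pore pressure: u = 9.81×(5 − 0) = 49.05 kPa.
Initial effective stress: σ'_0 = σ_v − u = 86.47 − 49.05 = 37.42 kPa.
Stress increase at mid-clay by the 2:1 spreading method:
Δσ = qBL/((B+z)(L+z)) = 197×3.9×3.9/((3.9+5)(3.9+5)) = 37.828 kPa
Final effective stress: σ'_f = σ'_0 + Δσ = 37.42 + 37.828 = 75.248 kPa.
Normally consolidated clay, so the full stress increment lies on the virgin compression line:
S_c = C_c·H/(1+e₀)·log₁₀(σ'_f/σ'_0) = 0.26×7.8/(1+0.99)×log₁₀(75.248/37.42)
    = 1.0191 × 0.30339 = 0.3092 m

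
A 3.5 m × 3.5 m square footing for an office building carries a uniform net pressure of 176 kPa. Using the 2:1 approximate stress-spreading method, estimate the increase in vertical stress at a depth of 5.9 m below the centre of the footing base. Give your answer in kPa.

Δσ_z ≈ 24.4 kPa

By the 2:1 method the load spreads at 1 horizontal : 2 vertical, so at depth z the loaded area has grown by z in each plan dimension:
Δσ = qBL/((B+z)(L+z)) = 176×3.5×3.5/((3.5+5.9)(3.5+5.9)) = 24.4 kPa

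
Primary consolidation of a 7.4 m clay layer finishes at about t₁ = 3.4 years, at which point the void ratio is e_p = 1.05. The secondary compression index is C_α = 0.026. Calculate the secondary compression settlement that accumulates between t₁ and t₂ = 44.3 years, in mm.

S_s ≈ 105 mm

Secondary compression: S_s = C_α·H/(1+e_p)·log₁₀(t₂/t₁)
S_s = 0.026×7.4/(1+1.05)×log₁₀(44.3/3.4)
    = 0.09385 × 1.115 = 0.1046 m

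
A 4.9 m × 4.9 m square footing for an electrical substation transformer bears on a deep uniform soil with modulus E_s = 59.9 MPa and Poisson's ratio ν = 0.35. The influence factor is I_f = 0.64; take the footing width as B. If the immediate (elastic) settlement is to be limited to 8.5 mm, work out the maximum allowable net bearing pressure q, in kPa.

q ≈ 185 kPa

E_s = 59.9 MPa = 59900 kPa.
S_e = q·B·(1−ν²)/E_s · I_f  ⇒  q = S_e·E_s / (B·(1−ν²)·I_f).
q = 0.0085 × 59900 / (4.9 × 0.8775 × 0.64) = 185 kPa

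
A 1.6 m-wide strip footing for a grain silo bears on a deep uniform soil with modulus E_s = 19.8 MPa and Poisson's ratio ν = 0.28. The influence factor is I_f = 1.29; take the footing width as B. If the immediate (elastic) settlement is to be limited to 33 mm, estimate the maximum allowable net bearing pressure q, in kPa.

q ≈ 344 kPa

E_s = 19.8 MPa = 19800 kPa.
S_e = q·B·(1−ν²)/E_s · I_f  ⇒  q = S_e·E_s / (B·(1−ν²)·I_f).
q = 0.033 × 19800 / (1.6 × 0.9216 × 1.29) = 343.5 kPa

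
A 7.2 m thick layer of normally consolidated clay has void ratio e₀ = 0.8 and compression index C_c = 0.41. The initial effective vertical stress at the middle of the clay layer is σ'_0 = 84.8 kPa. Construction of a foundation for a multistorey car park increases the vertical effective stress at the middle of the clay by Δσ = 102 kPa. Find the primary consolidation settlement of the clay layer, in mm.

S_c ≈ 562 mm

Final effective stress: σ'_f = σ'_0 + Δσ = 84.8 + 102 = 186.8 kPa.
Normally consolidated clay, so the full stress increment lies on the virgin compression line:
S_c = C_c·H/(1+e₀)·log₁₀(σ'_f/σ'_0) = 0.41×7.2/(1+0.8)×log₁₀(186.8/84.8)
    = 1.64 × 0.34298 = 0.5625 m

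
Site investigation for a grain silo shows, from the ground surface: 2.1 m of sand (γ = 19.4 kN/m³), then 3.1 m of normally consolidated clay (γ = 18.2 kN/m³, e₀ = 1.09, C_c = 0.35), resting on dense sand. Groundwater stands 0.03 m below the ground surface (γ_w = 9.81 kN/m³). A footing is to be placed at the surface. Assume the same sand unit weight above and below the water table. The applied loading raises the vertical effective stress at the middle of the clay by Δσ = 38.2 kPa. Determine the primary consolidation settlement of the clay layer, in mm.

S_c ≈ 172 mm

Mid-depth of clay below the ground surface: z = 2.1 + 3.1/2 = 3.65 m.
Total vertical stress at mid-clay: σ_v = 19.4×2.1 + 18.2×1.55 = 68.95 kPa.
Pore pressure: u = 9.81×(3.65 − 0.03) = 35.512 kPa.
Initial effective stress: σ'_0 = σ_v − u = 68.95 − 35.512 = 33.438 kPa.
Final effective stress: σ'_f = σ'_0 + Δσ = 33.438 + 38.2 = 71.638 kPa.
Normally consolidated clay, so the full stress increment lies on the virgin compression line:
S_c = C_c·H/(1+e₀)·log₁₀(σ'_f/σ'_0) = 0.35×3.1/(1+1.09)×log₁₀(71.638/33.438)
    = 0.51914 × 0.3309 = 0.1718 m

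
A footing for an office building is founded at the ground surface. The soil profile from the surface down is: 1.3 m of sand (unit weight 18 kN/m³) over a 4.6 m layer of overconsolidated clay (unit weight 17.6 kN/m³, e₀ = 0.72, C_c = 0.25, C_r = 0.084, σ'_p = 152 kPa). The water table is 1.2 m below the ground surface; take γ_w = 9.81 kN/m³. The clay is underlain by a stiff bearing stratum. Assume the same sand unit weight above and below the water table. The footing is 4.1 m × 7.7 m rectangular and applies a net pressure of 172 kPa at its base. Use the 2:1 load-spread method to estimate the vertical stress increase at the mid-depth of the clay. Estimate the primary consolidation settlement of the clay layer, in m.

Mid-depth of clay below the ground surface: z = 1.3 + 4.6/2 = 3.6 m.
Total vertical stress at mid-clay: σ_v = 18×1.3 + 17.6×2.3 = 63.88 kPa.
Pore pressure: u = 9.81×(3.6 − 1.2) = 23.544 kPa.
Initial effective stress: σ'_0 = σ_v − u = 63.88 − 23.544 = 40.336 kPa.
Stress increase at mid-clay by the 2:1 spreading method:
Δσ = qBL/((B+z)(L+z)) = 172×4.1×7.7/((4.1+3.6)(7.7+3.6)) = 62.407 kPa
Final effective stress: σ'_f = 40.336 + 62.407 = 102.74 kPa.
σ'_f = 102.74 ≤ σ'_p = 152 kPa, so the clay remains overconsolidated and only the recompression index applies:
S_c = C_r·H/(1+e₀)·log₁₀(σ'_f/σ'_0) = 0.084×4.6/1.72×log₁₀(102.74/40.336)
    = 0.22465 × 0.40605 = 0.09122 m

S_c ≈ 0.0912 m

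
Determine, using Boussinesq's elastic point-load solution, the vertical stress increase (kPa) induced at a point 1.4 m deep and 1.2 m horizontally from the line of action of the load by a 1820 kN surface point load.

Δσ_z ≈ 112 kPa

Boussinesq vertical stress below a point load on an elastic half-space:
Δσ_z = 3P/(2πz²) · [1 + (r/z)²]^(−5/2)
r/z = 1.2/1.4 = 0.85714; [1+(r/z)²]^(−5/2) = 0.25231.
Δσ_z = 3×1820/(2π×1.4²) × 0.25231 = 443.36 × 0.25231 = 111.9 kPa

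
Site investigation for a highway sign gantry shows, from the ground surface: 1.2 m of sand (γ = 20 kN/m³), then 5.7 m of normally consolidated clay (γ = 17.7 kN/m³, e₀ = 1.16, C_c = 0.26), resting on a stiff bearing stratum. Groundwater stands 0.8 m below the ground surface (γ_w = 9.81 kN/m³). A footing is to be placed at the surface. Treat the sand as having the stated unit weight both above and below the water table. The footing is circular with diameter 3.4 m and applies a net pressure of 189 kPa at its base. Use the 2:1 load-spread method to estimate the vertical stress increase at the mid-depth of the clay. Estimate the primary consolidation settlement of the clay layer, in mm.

Mid-depth of clay below the ground surface: z = 1.2 + 5.7/2 = 4.05 m.
Total vertical stress at mid-clay: σ_v = 20×1.2 + 17.7×2.85 = 74.445 kPa.
Pore pressure: u = 9.81×(4.05 − 0.8) = 31.883 kPa.
Initial effective stress: σ'_0 = σ_v − u = 74.445 − 31.883 = 42.562 kPa.
Stress increase at mid-clay by the 2:1 spreading method:
Δσ ≈ qD²/(D+z)² = 189×3.4²/(3.4+4.05)² = 39.365 kPa
Final effective stress: σ'_f = σ'_0 + Δσ = 42.562 + 39.365 = 81.927 kPa.
Normally consolidated clay, so the full stress increment lies on the virgin compression line:
S_c = C_c·H/(1+e₀)·log₁₀(σ'_f/σ'_0) = 0.26×5.7/(1+1.16)×log₁₀(81.927/42.562)
    = 0.68611 × 0.28441 = 0.1951 m

S_c ≈ 195 mm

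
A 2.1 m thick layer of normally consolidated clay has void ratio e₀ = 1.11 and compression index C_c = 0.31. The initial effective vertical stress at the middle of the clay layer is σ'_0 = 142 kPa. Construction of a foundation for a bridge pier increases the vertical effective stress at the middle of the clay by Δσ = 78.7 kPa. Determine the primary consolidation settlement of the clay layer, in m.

S_c ≈ 0.0591 m

Final effective stress: σ'_f = σ'_0 + Δσ = 142 + 78.7 = 220.7 kPa.
Normally consolidated clay, so the full stress increment lies on the virgin compression line:
S_c = C_c·H/(1+e₀)·log₁₀(σ'_f/σ'_0) = 0.31×2.1/(1+1.11)×log₁₀(220.7/142)
    = 0.30853 × 0.19151 = 0.05909 m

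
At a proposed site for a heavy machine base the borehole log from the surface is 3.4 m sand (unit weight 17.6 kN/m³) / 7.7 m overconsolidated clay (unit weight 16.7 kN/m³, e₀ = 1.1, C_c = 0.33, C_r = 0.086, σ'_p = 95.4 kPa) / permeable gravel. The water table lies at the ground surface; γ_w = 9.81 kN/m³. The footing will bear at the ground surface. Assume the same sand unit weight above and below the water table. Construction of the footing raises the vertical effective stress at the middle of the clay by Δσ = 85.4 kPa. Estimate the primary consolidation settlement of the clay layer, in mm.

S_c ≈ 276 mm

Mid-depth of clay below the ground surface: z = 3.4 + 7.7/2 = 7.25 m.
Total vertical stress at mid-clay: σ_v = 17.6×3.4 + 16.7×3.85 = 124.14 kPa.
Pore pressure: u = 9.81×(7.25 − 0) = 71.123 kPa.
Initial effective stress: σ'_0 = σ_v − u = 124.14 − 71.123 = 53.017 kPa.
Final effective stress: σ'_f = 53.017 + 85.4 = 138.42 kPa.
σ'_f = 138.42 > σ'_p = 95.4 kPa, so the stress path crosses the preconsolidation pressure — recompression up to σ'_p, then virgin compression beyond:
S_c = H/(1+e₀)·[C_r·log₁₀(σ'_p/σ'_0) + C_c·log₁₀(σ'_f/σ'_p)]
    = 7.7/2.1 × [0.086×log₁₀(95.4/53.017) + 0.33×log₁₀(138.42/95.4)]
    = 3.6667 × [0.021941 + 0.053345] = 0.2761 m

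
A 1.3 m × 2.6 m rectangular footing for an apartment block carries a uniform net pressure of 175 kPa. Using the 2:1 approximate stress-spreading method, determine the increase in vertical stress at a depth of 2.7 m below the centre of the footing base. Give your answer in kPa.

Δσ_z ≈ 27.9 kPa

By the 2:1 method the load spreads at 1 horizontal : 2 vertical, so at depth z the loaded area has grown by z in each plan dimension:
Δσ = qBL/((B+z)(L+z)) = 175×1.3×2.6/((1.3+2.7)(2.6+2.7)) = 27.901 kPa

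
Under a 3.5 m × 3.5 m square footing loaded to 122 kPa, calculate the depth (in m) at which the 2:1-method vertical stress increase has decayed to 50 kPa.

z ≈ 1.97 m

2:1 spreading — at depth z the loaded area has grown by z in each plan dimension:
qB²/(B+z)² = Δσ_z ⇒ z = B(√(q/Δσ_z) − 1) = 3.5×(√(122/50) − 1) = 1.967 m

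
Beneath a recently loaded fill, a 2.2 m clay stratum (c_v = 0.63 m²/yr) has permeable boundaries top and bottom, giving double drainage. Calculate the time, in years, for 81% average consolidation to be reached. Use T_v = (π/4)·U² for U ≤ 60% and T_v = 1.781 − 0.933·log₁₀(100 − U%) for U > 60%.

t ≈ 1.13 years

Drainage path length: H_d = H/2 = 1.1 m (double drainage).
U > 60%: T_v = 1.781 − 0.933·log₁₀(100 − 81) = 0.58792.
t = T_v·H_d²/c_v = 0.58792×1.1²/0.63 = 1.129 years.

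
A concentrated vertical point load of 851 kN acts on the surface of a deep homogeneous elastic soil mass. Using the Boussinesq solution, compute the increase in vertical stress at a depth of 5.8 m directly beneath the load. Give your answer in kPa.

Boussinesq vertical stress below a point load on an elastic half-space:
Δσ_z = 3P/(2πz²) · [1 + (r/z)²]^(−5/2)
r/z = 0/5.8 = 0; [1+(r/z)²]^(−5/2) = 1.
Δσ_z = 3×851/(2π×5.8²) × 1 = 12.079 × 1 = 12.08 kPa

Δσ_z ≈ 12.1 kPa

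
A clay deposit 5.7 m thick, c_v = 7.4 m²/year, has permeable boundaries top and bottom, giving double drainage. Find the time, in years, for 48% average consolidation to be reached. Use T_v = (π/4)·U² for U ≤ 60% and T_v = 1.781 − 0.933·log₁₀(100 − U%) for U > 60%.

t ≈ 0.199 years

Drainage path length: H_d = H/2 = 2.85 m (double drainage).
U ≤ 60%: T_v = (π/4)·U² = (π/4)×0.48² = 0.18096.
t = T_v·H_d²/c_v = 0.18096×2.85²/7.4 = 0.1986 years.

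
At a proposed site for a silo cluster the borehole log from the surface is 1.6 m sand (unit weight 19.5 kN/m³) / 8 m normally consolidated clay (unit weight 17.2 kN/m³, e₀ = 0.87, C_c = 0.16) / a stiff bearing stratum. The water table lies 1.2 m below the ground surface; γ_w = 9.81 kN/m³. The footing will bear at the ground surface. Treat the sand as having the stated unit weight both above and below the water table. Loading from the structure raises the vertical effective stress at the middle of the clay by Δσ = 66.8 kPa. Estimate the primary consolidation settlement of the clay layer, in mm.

Mid-depth of clay below the ground surface: z = 1.6 + 8/2 = 5.6 m.
Total vertical stress at mid-clay: σ_v = 19.5×1.6 + 17.2×4 = 100 kPa.
Pore pressure: u = 9.81×(5.6 − 1.2) = 43.164 kPa.
Initial effective stress: σ'_0 = σ_v − u = 100 − 43.164 = 56.836 kPa.
Final effective stress: σ'_f = σ'_0 + Δσ = 56.836 + 66.8 = 123.64 kPa.
Normally consolidated clay, so the full stress increment lies on the virgin compression line:
S_c = C_c·H/(1+e₀)·log₁₀(σ'_f/σ'_0) = 0.16×8/(1+0.87)×log₁₀(123.64/56.836)
    = 0.68449 × 0.33754 = 0.231 m

S_c ≈ 231 mm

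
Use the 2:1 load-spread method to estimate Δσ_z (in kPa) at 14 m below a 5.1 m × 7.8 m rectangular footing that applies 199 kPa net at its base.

By the 2:1 method the load spreads at 1 horizontal : 2 vertical, so at depth z the loaded area has grown by z in each plan dimension:
Δσ = qBL/((B+z)(L+z)) = 199×5.1×7.8/((5.1+14)(7.8+14)) = 19.012 kPa

Δσ_z ≈ 19 kPa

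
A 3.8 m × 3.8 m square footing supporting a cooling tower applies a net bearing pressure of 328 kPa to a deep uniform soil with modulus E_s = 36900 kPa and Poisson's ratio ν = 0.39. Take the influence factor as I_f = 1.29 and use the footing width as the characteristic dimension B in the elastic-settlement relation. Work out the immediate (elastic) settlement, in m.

Immediate (elastic) settlement: S_e = q·B·(1−ν²)/E_s · I_f.
S_e = 328 × 3.8 × (1 − 0.39²) / 36900 × 1.29
    = 328 × 3.8 × 0.8479 / 36900 × 1.29
    = 0.03695 m

S_e ≈ 0.0369 m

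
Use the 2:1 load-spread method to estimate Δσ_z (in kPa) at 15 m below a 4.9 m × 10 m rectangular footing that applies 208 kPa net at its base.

By the 2:1 method the load spreads at 1 horizontal : 2 vertical, so at depth z the loaded area has grown by z in each plan dimension:
Δσ = qBL/((B+z)(L+z)) = 208×4.9×10/((4.9+15)(10+15)) = 20.486 kPa

Δσ_z ≈ 20.5 kPa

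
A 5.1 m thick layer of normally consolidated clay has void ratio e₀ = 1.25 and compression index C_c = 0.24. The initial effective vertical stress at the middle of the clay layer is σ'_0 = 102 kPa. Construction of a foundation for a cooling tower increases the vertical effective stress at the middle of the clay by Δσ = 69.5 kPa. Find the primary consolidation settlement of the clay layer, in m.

Final effective stress: σ'_f = σ'_0 + Δσ = 102 + 69.5 = 171.5 kPa.
Normally consolidated clay, so the full stress increment lies on the virgin compression line:
S_c = C_c·H/(1+e₀)·log₁₀(σ'_f/σ'_0) = 0.24×5.1/(1+1.25)×log₁₀(171.5/102)
    = 0.544 × 0.22566 = 0.1228 m

S_c ≈ 0.123 m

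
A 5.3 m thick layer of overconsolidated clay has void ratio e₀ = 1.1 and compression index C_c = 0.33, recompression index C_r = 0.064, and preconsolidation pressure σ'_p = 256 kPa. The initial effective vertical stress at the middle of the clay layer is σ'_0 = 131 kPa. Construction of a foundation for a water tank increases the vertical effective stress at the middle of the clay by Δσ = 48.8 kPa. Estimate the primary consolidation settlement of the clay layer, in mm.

S_c ≈ 22.2 mm

Final effective stress: σ'_f = 131 + 48.8 = 179.8 kPa.
σ'_f = 179.8 ≤ σ'_p = 256 kPa, so the clay remains overconsolidated and only the recompression index applies:
S_c = C_r·H/(1+e₀)·log₁₀(σ'_f/σ'_0) = 0.064×5.3/2.1×log₁₀(179.8/131)
    = 0.16152 × 0.13752 = 0.02221 m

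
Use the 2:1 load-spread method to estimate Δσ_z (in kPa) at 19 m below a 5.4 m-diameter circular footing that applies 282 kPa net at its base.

Δσ_z ≈ 13.8 kPa

By the 2:1 method the load spreads at 1 horizontal : 2 vertical, so at depth z the loaded area has grown by z in each plan dimension:
Δσ ≈ qD²/(D+z)² = 282×5.4²/(5.4+19)² = 13.812 kPa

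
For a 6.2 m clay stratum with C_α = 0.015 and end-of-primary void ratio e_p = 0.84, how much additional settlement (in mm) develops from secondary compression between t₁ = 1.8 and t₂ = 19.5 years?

Secondary compression: S_s = C_α·H/(1+e_p)·log₁₀(t₂/t₁)
S_s = 0.015×6.2/(1+0.84)×log₁₀(19.5/1.8)
    = 0.05054 × 1.035 = 0.0523 m

S_s ≈ 52.3 mm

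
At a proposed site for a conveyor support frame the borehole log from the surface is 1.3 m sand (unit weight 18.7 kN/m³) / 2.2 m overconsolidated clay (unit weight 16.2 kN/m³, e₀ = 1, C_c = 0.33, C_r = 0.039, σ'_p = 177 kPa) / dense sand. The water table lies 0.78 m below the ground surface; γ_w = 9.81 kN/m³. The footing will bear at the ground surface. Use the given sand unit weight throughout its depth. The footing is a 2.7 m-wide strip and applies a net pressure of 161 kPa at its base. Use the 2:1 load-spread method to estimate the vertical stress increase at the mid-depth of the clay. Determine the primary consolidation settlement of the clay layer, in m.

Mid-depth of clay below the ground surface: z = 1.3 + 2.2/2 = 2.4 m.
Total vertical stress at mid-clay: σ_v = 18.7×1.3 + 16.2×1.1 = 42.13 kPa.
Pore pressure: u = 9.81×(2.4 − 0.78) = 15.892 kPa.
Initial effective stress: σ'_0 = σ_v − u = 42.13 − 15.892 = 26.238 kPa.
Stress increase at mid-clay by the 2:1 spreading method:
Δσ = qB/(B+z) = 161×2.7/(2.7+2.4) = 85.235 kPa
Final effective stress: σ'_f = 26.238 + 85.235 = 111.47 kPa.
σ'_f = 111.47 ≤ σ'_p = 177 kPa, so the clay remains overconsolidated and only the recompression index applies:
S_c = C_r·H/(1+e₀)·log₁₀(σ'_f/σ'_0) = 0.039×2.2/2×log₁₀(111.47/26.238)
    = 0.0429 × 0.62823 = 0.02695 m

S_c ≈ 0.027 m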